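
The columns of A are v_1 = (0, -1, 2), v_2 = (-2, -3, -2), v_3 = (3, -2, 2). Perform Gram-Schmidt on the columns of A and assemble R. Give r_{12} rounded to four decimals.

v_1 = (0, -1, 2); ‖v_1‖ = 2.2361, so q_1 = (0.0000, -0.4472, 0.8944).
r_{12} = q_1·v_2 = -0.4472.

r_{12} = -0.4472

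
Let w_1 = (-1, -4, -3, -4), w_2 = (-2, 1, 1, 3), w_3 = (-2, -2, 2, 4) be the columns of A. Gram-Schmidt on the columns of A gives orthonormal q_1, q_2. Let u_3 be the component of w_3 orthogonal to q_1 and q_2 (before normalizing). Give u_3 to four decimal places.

u_3 = (1.0147, -2.2933, 1.4370, 0.9619)

w_1 = (-1, -4, -3, -4); ‖w_1‖ = 6.4807, so q_1 = (-0.1543, -0.6172, -0.4629, -0.6172).
q_1·w_2 = (-0.1543)·(-2) + (-0.6172)·1 + (-0.4629)·1 + (-0.6172)·3 = -2.6232.
u_2 = w_2 + 2.6232·q_1 = (-2.4048, -0.6190, -0.2143, 1.3810).
‖u_2‖ = 2.8494, so q_2 = (-0.8440, -0.2173, -0.0752, 0.4846).
q_1·w_3 = (-0.1543)·(-2) + (-0.6172)·(-2) + (-0.4629)·2 + (-0.6172)·4 = -1.8516; q_2·w_3 = (-0.8440)·(-2) + (-0.2173)·(-2) + (-0.0752)·2 + 0.4846·4 = 3.9106.
u_3 = w_3 + 1.8516·q_1 − 3.9106·q_2 = (1.0147, -2.2933, 1.4370, 0.9619).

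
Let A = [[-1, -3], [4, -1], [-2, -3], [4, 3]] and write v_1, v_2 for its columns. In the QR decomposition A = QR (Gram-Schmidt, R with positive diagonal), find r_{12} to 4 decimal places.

q_1 = v_1/‖v_1‖ = (-1, 4, -2, 4)/6.0828 = (-0.1644, 0.6576, -0.3288, 0.6576).
r_{12} = q_1·v_2 = 2.7948.

r_{12} = 2.7948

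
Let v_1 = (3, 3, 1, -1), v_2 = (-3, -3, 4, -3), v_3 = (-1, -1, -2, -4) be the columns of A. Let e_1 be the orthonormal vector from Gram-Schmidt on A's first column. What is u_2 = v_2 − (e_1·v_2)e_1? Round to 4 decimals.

v_1 = (3, 3, 1, -1); ‖v_1‖ = 4.4721, so e_1 = (0.6708, 0.6708, 0.2236, -0.2236).
e_1·v_2 = 0.6708·(-3) + 0.6708·(-3) + 0.2236·4 + (-0.2236)·(-3) = -2.4597.
u_2 = v_2 + 2.4597·e_1 = (-1.3500, -1.3500, 4.5500, -3.5500).

u_2 = (-1.3500, -1.3500, 4.5500, -3.5500)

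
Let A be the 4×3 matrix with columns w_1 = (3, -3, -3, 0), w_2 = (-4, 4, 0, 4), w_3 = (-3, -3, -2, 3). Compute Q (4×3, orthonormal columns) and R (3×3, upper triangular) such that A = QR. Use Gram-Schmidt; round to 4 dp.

Q = [[0.5774, -0.2582, -0.6528], [-0.5774, 0.2582, -0.7460], [-0.5774, -0.5164, 0.0933], [0.0000, 0.7746, 0.0933]], R = [[5.1962, -4.6188, 1.1547], [0.0000, 5.1640, 3.3566], [0.0000, 0.0000, 4.2895]]

q_1 = w_1/‖w_1‖ = (3, -3, -3, 0)/5.1962 = (0.5774, -0.5774, -0.5774, 0.0000).
r_{12} = q_1·w_2 = -4.6188.
u_2 = w_2 + 4.6188·q_1 = (-1.3333, 1.3333, -2.6667, 4.0000).
‖u_2‖ = 5.1640, so q_2 = (-0.2582, 0.2582, -0.5164, 0.7746).
r_{13} = q_1·w_3 = 1.1547; r_{23} = q_2·w_3 = 3.3566.
u_3 = w_3 − 1.1547·q_1 − 3.3566·q_2 = (-2.8000, -3.2000, 0.4000, 0.4000).
‖u_3‖ = 4.2895, so q_3 = (-0.6528, -0.7460, 0.0933, 0.0933).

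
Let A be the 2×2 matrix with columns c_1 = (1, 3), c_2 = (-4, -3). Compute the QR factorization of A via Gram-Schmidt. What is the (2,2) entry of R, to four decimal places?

r_{22} = 2.8460

c_1 = (1, 3); ‖c_1‖ = 3.1623, so q_1 = (0.3162, 0.9487).
q_1·c_2 = 0.3162·(-4) + 0.9487·(-3) = -4.1110.
u_2 = c_2 + 4.1110·q_1 = (-2.7000, 0.9000).
r_{22} = ‖u_2‖ = 2.8460.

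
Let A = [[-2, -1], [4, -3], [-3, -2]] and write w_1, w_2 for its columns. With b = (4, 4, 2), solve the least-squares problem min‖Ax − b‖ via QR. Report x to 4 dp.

x = (-0.1333, -1.4667)

q_1 = w_1/‖w_1‖ = (-2, 4, -3)/5.3852 = (-0.3714, 0.7428, -0.5571).
r_{12} = q_1·w_2 = -0.7428.
u_2 = w_2 + 0.7428·q_1 = (-1.2759, -2.4483, -2.4138).
‖u_2‖ = 3.6672, so q_2 = (-0.3479, -0.6676, -0.6582).
Qᵀb = (0.3714, -5.3785).
Back-substitute: x_2 = -5.3785/3.6672 = -1.4667.
x_1 = (0.3714 + 0.7428·(-1.4667))/5.3852 = -0.1333.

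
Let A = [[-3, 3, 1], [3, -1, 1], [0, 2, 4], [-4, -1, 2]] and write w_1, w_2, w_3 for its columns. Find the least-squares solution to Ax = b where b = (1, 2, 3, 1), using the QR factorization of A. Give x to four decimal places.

w_1 = (-3, 3, 0, -4); ‖w_1‖ = 5.8310, so q_1 = (-0.5145, 0.5145, 0.0000, -0.6860).
q_1·w_2 = (-0.5145)·3 + 0.5145·(-1) + 0.0000·2 + (-0.6860)·(-1) = -1.3720.
u_2 = w_2 + 1.3720·q_1 = (2.2941, -0.2941, 2.0000, -1.9412).
‖u_2‖ = 3.6218, so q_2 = (0.6334, -0.0812, 0.5522, -0.5360).
q_1·w_3 = (-0.5145)·1 + 0.5145·1 + 0.0000·4 + (-0.6860)·2 = -1.3720; q_2·w_3 = 0.6334·1 + (-0.0812)·1 + 0.5522·4 + (-0.5360)·2 = 1.6891.
u_3 = w_3 + 1.3720·q_1 − 1.6891·q_2 = (-0.7758, 1.8430, 3.0673, 1.9641).
‖u_3‖ = 4.1551, so q_3 = (-0.1867, 0.4436, 0.7382, 0.4727).
Qᵀb = (-0.1715, 1.5917, 3.3877).
Back-substitute: x_3 = 3.3877/4.1551 = 0.8153.
x_2 = (1.5917 − 1.6891·0.8153)/3.6218 = 0.0592.
x_1 = (-0.1715 + 1.3720·0.0592 + 1.3720·0.8153)/5.8310 = 0.1764.

x = (0.1764, 0.0592, 0.8153)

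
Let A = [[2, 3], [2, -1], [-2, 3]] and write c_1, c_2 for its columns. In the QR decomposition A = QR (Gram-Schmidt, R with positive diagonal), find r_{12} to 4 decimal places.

r_{12} = -0.5774

e_1 = c_1/‖c_1‖ = (2, 2, -2)/3.4641 = (0.5774, 0.5774, -0.5774).
r_{12} = e_1·c_2 = -0.5774.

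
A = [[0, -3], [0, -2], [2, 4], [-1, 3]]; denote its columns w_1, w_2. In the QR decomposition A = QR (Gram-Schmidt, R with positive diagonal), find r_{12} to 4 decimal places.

r_{12} = 2.2361

w_1 = (0, 0, 2, -1); ‖w_1‖ = 2.2361, so q_1 = (0.0000, 0.0000, 0.8944, -0.4472).
r_{12} = q_1·w_2 = 2.2361.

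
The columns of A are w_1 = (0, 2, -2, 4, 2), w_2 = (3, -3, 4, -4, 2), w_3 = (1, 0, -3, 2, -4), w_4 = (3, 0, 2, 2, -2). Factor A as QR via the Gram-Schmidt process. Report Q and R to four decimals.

e_1 = w_1/‖w_1‖ = (0, 2, -2, 4, 2)/5.2915 = (0.0000, 0.3780, -0.3780, 0.7559, 0.3780).
r_{12} = e_1·w_2 = -4.9135.
u_2 = w_2 + 4.9135·e_1 = (3.0000, -1.1429, 2.1429, -0.2857, 3.8571).
‖u_2‖ = 5.4642, so e_2 = (0.5490, -0.2092, 0.3922, -0.0523, 0.7059).
r_{13} = e_1·w_3 = 1.1339; r_{23} = e_2·w_3 = -3.5556.
u_3 = w_3 − 1.1339·e_1 + 3.5556·e_2 = (2.9522, -1.1722, -1.1770, 0.9569, -1.9187).
‖u_3‖ = 4.0090, so e_3 = (0.7364, -0.2924, -0.2936, 0.2387, -0.4786).
r_{14} = e_1·w_4 = 0.0000; r_{24} = e_2·w_4 = 0.9151; r_{34} = e_3·w_4 = 3.0565.
u_4 = w_4 + 0.0000·e_1 − 0.9151·e_2 − 3.0565·e_3 = (0.2468, 1.0851, 2.5386, 1.3182, -1.1831).
‖u_4‖ = 3.2894, so e_4 = (0.0750, 0.3299, 0.7717, 0.4008, -0.3597).

Q = [[0.0000, 0.5490, 0.7364, 0.0750], [0.3780, -0.2092, -0.2924, 0.3299], [-0.3780, 0.3922, -0.2936, 0.7717], [0.7559, -0.0523, 0.2387, 0.4008], [0.3780, 0.7059, -0.4786, -0.3597]], R = [[5.2915, -4.9135, 1.1339, 0.0000], [0.0000, 5.4642, -3.5556, 0.9151], [0.0000, 0.0000, 4.0090, 3.0565], [0.0000, 0.0000, 0.0000, 3.2894]]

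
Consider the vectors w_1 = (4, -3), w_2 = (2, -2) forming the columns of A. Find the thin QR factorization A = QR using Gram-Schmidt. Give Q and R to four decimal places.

Q = [[0.8000, -0.6000], [-0.6000, -0.8000]], R = [[5.0000, 2.8000], [0.0000, 0.4000]]

w_1 = (4, -3); ‖w_1‖ = 5.0000, so q_1 = (0.8000, -0.6000).
q_1·w_2 = 0.8000·2 + (-0.6000)·(-2) = 2.8000.
u_2 = w_2 − 2.8000·q_1 = (-0.2400, -0.3200).
‖u_2‖ = 0.4000, so q_2 = (-0.6000, -0.8000).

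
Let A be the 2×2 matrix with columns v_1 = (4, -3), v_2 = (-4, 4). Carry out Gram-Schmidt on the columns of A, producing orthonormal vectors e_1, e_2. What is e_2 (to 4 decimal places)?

e_1 = v_1/‖v_1‖ = (4, -3)/5.0000 = (0.8000, -0.6000).
r_{12} = e_1·v_2 = -5.6000.
u_2 = v_2 + 5.6000·e_1 = (0.4800, 0.6400).
‖u_2‖ = 0.8000, so e_2 = (0.6000, 0.8000).

e_2 = (0.6000, 0.8000)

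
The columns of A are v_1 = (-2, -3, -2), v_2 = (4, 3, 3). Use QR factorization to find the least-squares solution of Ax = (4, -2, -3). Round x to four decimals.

x = (3.2449, 2.2245)

v_1 = (-2, -3, -2); ‖v_1‖ = 4.1231, so q_1 = (-0.4851, -0.7276, -0.4851).
q_1·v_2 = (-0.4851)·4 + (-0.7276)·3 + (-0.4851)·3 = -5.5783.
u_2 = v_2 + 5.5783·q_1 = (1.2941, -1.0588, 0.2941).
‖u_2‖ = 1.6977, so q_2 = (0.7623, -0.6237, 0.1732).
Qᵀb = (0.9701, 3.7766).
Back-substitute: x_2 = 3.7766/1.6977 = 2.2245.
x_1 = (0.9701 + 5.5783·2.2245)/4.1231 = 3.2449.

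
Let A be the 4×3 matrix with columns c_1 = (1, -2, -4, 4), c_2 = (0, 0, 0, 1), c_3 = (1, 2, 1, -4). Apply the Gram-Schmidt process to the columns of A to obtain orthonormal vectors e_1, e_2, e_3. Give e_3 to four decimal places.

e_3 = (0.6963, 0.6963, -0.1741, 0.0000)

c_1 = (1, -2, -4, 4); ‖c_1‖ = 6.0828, so e_1 = (0.1644, -0.3288, -0.6576, 0.6576).
e_1·c_2 = 0.1644·0 + (-0.3288)·0 + (-0.6576)·0 + 0.6576·1 = 0.6576.
u_2 = c_2 − 0.6576·e_1 = (-0.1081, 0.2162, 0.4324, 0.5676).
‖u_2‖ = 0.7534, so e_2 = (-0.1435, 0.2870, 0.5740, 0.7534).
e_1·c_3 = 0.1644·1 + (-0.3288)·2 + (-0.6576)·1 + 0.6576·(-4) = -3.7812; e_2·c_3 = (-0.1435)·1 + 0.2870·2 + 0.5740·1 + 0.7534·(-4) = -2.0090.
u_3 = c_3 + 3.7812·e_1 + 2.0090·e_2 = (1.3333, 1.3333, -0.3333, 0.0000).
‖u_3‖ = 1.9149, so e_3 = (0.6963, 0.6963, -0.1741, 0.0000).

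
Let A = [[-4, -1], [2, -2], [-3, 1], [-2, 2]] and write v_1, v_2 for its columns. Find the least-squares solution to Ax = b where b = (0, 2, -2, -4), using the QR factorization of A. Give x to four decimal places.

x = (0.2918, -1.1957)

v_1 = (-4, 2, -3, -2); ‖v_1‖ = 5.7446, so e_1 = (-0.6963, 0.3482, -0.5222, -0.3482).
e_1·v_2 = (-0.6963)·(-1) + 0.3482·(-2) + (-0.5222)·1 + (-0.3482)·2 = -1.2185.
u_2 = v_2 + 1.2185·e_1 = (-1.8485, -1.5758, 0.3636, 1.5758).
‖u_2‖ = 2.9181, so e_2 = (-0.6335, -0.5400, 0.1246, 0.5400).
Qᵀb = (3.1334, -3.4892).
Back-substitute: x_2 = -3.4892/2.9181 = -1.1957.
x_1 = (3.1334 + 1.2185·(-1.1957))/5.7446 = 0.2918.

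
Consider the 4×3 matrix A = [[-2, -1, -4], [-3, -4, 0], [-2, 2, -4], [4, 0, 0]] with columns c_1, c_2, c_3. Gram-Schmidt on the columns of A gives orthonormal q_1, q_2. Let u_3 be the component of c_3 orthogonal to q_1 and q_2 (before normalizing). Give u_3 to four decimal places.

u_3 = (-3.2243, -0.0675, -1.7470, -2.5363)

q_1 = c_1/‖c_1‖ = (-2, -3, -2, 4)/5.7446 = (-0.3482, -0.5222, -0.3482, 0.6963).
r_{12} = q_1·c_2 = 1.7408.
u_2 = c_2 − 1.7408·q_1 = (-0.3939, -3.0909, 2.6061, -1.2121).
‖u_2‖ = 4.2391, so q_2 = (-0.0929, -0.7291, 0.6148, -0.2859).
r_{13} = q_1·c_3 = 2.7852; r_{23} = q_2·c_3 = -2.0874.
u_3 = c_3 − 2.7852·q_1 + 2.0874·q_2 = (-3.2243, -0.0675, -1.7470, -2.5363).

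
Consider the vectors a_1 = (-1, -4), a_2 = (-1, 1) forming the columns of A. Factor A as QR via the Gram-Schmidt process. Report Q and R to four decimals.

a_1 = (-1, -4); ‖a_1‖ = 4.1231, so q_1 = (-0.2425, -0.9701).
q_1·a_2 = (-0.2425)·(-1) + (-0.9701)·1 = -0.7276.
u_2 = a_2 + 0.7276·q_1 = (-1.1765, 0.2941).
‖u_2‖ = 1.2127, so q_2 = (-0.9701, 0.2425).

Q = [[-0.2425, -0.9701], [-0.9701, 0.2425]], R = [[4.1231, -0.7276], [0.0000, 1.2127]]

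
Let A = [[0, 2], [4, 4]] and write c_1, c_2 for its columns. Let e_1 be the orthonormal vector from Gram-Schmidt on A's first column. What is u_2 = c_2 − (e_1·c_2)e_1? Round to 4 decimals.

u_2 = (2.0000, 0.0000)

c_1 = (0, 4); ‖c_1‖ = 4.0000, so e_1 = (0.0000, 1.0000).
e_1·c_2 = 0.0000·2 + 1.0000·4 = 4.0000.
u_2 = c_2 − 4.0000·e_1 = (2.0000, 0.0000).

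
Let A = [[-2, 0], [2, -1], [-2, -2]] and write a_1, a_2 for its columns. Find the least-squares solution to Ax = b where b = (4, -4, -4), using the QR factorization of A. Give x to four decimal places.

a_1 = (-2, 2, -2); ‖a_1‖ = 3.4641, so e_1 = (-0.5774, 0.5774, -0.5774).
e_1·a_2 = (-0.5774)·0 + 0.5774·(-1) + (-0.5774)·(-2) = 0.5774.
u_2 = a_2 − 0.5774·e_1 = (0.3333, -1.3333, -1.6667).
‖u_2‖ = 2.1602, so e_2 = (0.1543, -0.6172, -0.7715).
Qᵀb = (-2.3094, 6.1721).
Back-substitute: x_2 = 6.1721/2.1602 = 2.8571.
x_1 = (-2.3094 − 0.5774·2.8571)/3.4641 = -1.1429.

x = (-1.1429, 2.8571)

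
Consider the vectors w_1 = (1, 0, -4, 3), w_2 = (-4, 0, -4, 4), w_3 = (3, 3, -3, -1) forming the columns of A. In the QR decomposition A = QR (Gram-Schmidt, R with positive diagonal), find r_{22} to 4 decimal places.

r_{22} = 5.0839

w_1 = (1, 0, -4, 3); ‖w_1‖ = 5.0990, so q_1 = (0.1961, 0.0000, -0.7845, 0.5883).
q_1·w_2 = 0.1961·(-4) + 0.0000·0 + (-0.7845)·(-4) + 0.5883·4 = 4.7068.
u_2 = w_2 − 4.7068·q_1 = (-4.9231, 0.0000, -0.3077, 1.2308).
r_{22} = ‖u_2‖ = 5.0839.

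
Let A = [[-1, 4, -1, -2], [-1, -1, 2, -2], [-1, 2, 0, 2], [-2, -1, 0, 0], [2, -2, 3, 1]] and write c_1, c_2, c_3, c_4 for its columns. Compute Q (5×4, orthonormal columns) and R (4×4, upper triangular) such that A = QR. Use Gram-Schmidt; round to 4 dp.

Q = [[-0.3015, 0.7247, 0.2917, -0.3778], [-0.3015, -0.3525, 0.6264, -0.4291], [-0.3015, 0.2938, 0.3554, 0.7864], [-0.6030, -0.4896, -0.0074, 0.1704], [0.6030, -0.1567, 0.6294, 0.1601]], R = [[3.3166, -2.1106, 1.5076, 1.2060], [0.0000, 4.6417, -1.8998, -0.3134], [0.0000, 0.0000, 2.8492, -0.4961], [0.0000, 0.0000, 0.0000, 3.3468]]

e_1 = c_1/‖c_1‖ = (-1, -1, -1, -2, 2)/3.3166 = (-0.3015, -0.3015, -0.3015, -0.6030, 0.6030).
r_{12} = e_1·c_2 = -2.1106.
u_2 = c_2 + 2.1106·e_1 = (3.3636, -1.6364, 1.3636, -2.2727, -0.7273).
‖u_2‖ = 4.6417, so e_2 = (0.7247, -0.3525, 0.2938, -0.4896, -0.1567).
r_{13} = e_1·c_3 = 1.5076; r_{23} = e_2·c_3 = -1.8998.
u_3 = c_3 − 1.5076·e_1 + 1.8998·e_2 = (0.8312, 1.7848, 1.0127, -0.0211, 1.7932).
‖u_3‖ = 2.8492, so e_3 = (0.2917, 0.6264, 0.3554, -0.0074, 0.6294).
r_{14} = e_1·c_4 = 1.2060; r_{24} = e_2·c_4 = -0.3134; r_{34} = e_3·c_4 = -0.4961.
u_4 = c_4 − 1.2060·e_1 + 0.3134·e_2 + 0.4961·e_3 = (-1.2646, -1.4361, 2.6320, 0.5702, 0.5359).
‖u_4‖ = 3.3468, so e_4 = (-0.3778, -0.4291, 0.7864, 0.1704, 0.1601).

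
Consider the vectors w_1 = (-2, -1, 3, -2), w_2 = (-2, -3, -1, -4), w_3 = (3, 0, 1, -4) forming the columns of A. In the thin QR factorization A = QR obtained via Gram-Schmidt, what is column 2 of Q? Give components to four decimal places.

q_2 = (-0.1421, -0.4975, -0.6396, -0.5685)

q_1 = w_1/‖w_1‖ = (-2, -1, 3, -2)/4.2426 = (-0.4714, -0.2357, 0.7071, -0.4714).
r_{12} = q_1·w_2 = 2.8284.
u_2 = w_2 − 2.8284·q_1 = (-0.6667, -2.3333, -3.0000, -2.6667).
‖u_2‖ = 4.6904, so q_2 = (-0.1421, -0.4975, -0.6396, -0.5685).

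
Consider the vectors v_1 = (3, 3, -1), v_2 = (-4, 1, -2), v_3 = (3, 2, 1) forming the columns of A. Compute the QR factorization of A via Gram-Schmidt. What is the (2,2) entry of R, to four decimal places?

r_{22} = 4.2920

v_1 = (3, 3, -1); ‖v_1‖ = 4.3589, so e_1 = (0.6882, 0.6882, -0.2294).
e_1·v_2 = 0.6882·(-4) + 0.6882·1 + (-0.2294)·(-2) = -1.6059.
u_2 = v_2 + 1.6059·e_1 = (-2.8947, 2.1053, -2.3684).
r_{22} = ‖u_2‖ = 4.2920.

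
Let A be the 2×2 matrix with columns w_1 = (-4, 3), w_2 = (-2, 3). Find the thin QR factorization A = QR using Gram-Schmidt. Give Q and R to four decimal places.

Q = [[-0.8000, 0.6000], [0.6000, 0.8000]], R = [[5.0000, 3.4000], [0.0000, 1.2000]]

q_1 = w_1/‖w_1‖ = (-4, 3)/5.0000 = (-0.8000, 0.6000).
r_{12} = q_1·w_2 = 3.4000.
u_2 = w_2 − 3.4000·q_1 = (0.7200, 0.9600).
‖u_2‖ = 1.2000, so q_2 = (0.6000, 0.8000).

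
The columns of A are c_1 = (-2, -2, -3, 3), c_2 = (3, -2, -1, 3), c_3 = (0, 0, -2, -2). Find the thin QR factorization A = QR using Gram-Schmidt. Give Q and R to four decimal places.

Q = [[-0.3922, 0.8612, 0.2941], [-0.3922, -0.2812, -0.0960], [-0.5883, 0.0352, -0.7352], [0.5883, 0.4218, -0.6032]], R = [[5.0990, 1.9612, 0.0000], [0.0000, 4.3765, -0.9140], [0.0000, 0.0000, 2.6767]]

c_1 = (-2, -2, -3, 3); ‖c_1‖ = 5.0990, so q_1 = (-0.3922, -0.3922, -0.5883, 0.5883).
q_1·c_2 = (-0.3922)·3 + (-0.3922)·(-2) + (-0.5883)·(-1) + 0.5883·3 = 1.9612.
u_2 = c_2 − 1.9612·q_1 = (3.7692, -1.2308, 0.1538, 1.8462).
‖u_2‖ = 4.3765, so q_2 = (0.8612, -0.2812, 0.0352, 0.4218).
q_1·c_3 = (-0.3922)·0 + (-0.3922)·0 + (-0.5883)·(-2) + 0.5883·(-2) = 0.0000; q_2·c_3 = 0.8612·0 + (-0.2812)·0 + 0.0352·(-2) + 0.4218·(-2) = -0.9140.
u_3 = c_3 + 0.0000·q_1 + 0.9140·q_2 = (0.7871, -0.2570, -1.9679, -1.6145).
‖u_3‖ = 2.6767, so q_3 = (0.2941, -0.0960, -0.7352, -0.6032).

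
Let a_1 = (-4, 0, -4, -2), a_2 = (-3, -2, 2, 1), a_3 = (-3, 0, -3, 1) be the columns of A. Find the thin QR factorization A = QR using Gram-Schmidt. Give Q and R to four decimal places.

Q = [[-0.6667, -0.6568, -0.0549], [0.0000, -0.4729, 0.1372], [-0.6667, 0.5254, -0.3979], [-0.3333, 0.2627, 0.9055]], R = [[6.0000, 0.3333, 3.6667], [0.0000, 4.2295, 0.6568], [0.0000, 0.0000, 2.2637]]

q_1 = a_1/‖a_1‖ = (-4, 0, -4, -2)/6.0000 = (-0.6667, 0.0000, -0.6667, -0.3333).
r_{12} = q_1·a_2 = 0.3333.
u_2 = a_2 − 0.3333·q_1 = (-2.7778, -2.0000, 2.2222, 1.1111).
‖u_2‖ = 4.2295, so q_2 = (-0.6568, -0.4729, 0.5254, 0.2627).
r_{13} = q_1·a_3 = 3.6667; r_{23} = q_2·a_3 = 0.6568.
u_3 = a_3 − 3.6667·q_1 − 0.6568·q_2 = (-0.1242, 0.3106, -0.9006, 2.0497).
‖u_3‖ = 2.2637, so q_3 = (-0.0549, 0.1372, -0.3979, 0.9055).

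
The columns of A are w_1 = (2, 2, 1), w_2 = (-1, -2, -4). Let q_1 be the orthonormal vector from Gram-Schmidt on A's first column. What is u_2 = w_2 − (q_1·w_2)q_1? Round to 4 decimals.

u_2 = (1.2222, 0.2222, -2.8889)

w_1 = (2, 2, 1); ‖w_1‖ = 3.0000, so q_1 = (0.6667, 0.6667, 0.3333).
q_1·w_2 = 0.6667·(-1) + 0.6667·(-2) + 0.3333·(-4) = -3.3333.
u_2 = w_2 + 3.3333·q_1 = (1.2222, 0.2222, -2.8889).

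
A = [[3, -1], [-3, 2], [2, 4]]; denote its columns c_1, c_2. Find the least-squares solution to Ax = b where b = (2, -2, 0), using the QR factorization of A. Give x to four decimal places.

x = (0.5336, -0.2603)

c_1 = (3, -3, 2); ‖c_1‖ = 4.6904, so e_1 = (0.6396, -0.6396, 0.4264).
e_1·c_2 = 0.6396·(-1) + (-0.6396)·2 + 0.4264·4 = -0.2132.
u_2 = c_2 + 0.2132·e_1 = (-0.8636, 1.8636, 4.0909).
‖u_2‖ = 4.5776, so e_2 = (-0.1887, 0.4071, 0.8937).
Qᵀb = (2.5584, -1.1916).
Back-substitute: x_2 = -1.1916/4.5776 = -0.2603.
x_1 = (2.5584 + 0.2132·(-0.2603))/4.6904 = 0.5336.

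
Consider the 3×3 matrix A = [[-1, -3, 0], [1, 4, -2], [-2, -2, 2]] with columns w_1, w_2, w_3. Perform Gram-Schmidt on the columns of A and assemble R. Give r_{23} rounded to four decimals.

r_{23} = -0.3365

e_1 = w_1/‖w_1‖ = (-1, 1, -2)/2.4495 = (-0.4082, 0.4082, -0.8165).
r_{12} = e_1·w_2 = 4.4907.
u_2 = w_2 − 4.4907·e_1 = (-1.1667, 2.1667, 1.6667).
‖u_2‖ = 2.9721, so e_2 = (-0.3925, 0.7290, 0.5608).
r_{23} = e_2·w_3 = -0.3365.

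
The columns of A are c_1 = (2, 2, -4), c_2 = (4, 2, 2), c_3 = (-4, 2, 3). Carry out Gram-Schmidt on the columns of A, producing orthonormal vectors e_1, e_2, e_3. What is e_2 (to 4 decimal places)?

e_1 = c_1/‖c_1‖ = (2, 2, -4)/4.8990 = (0.4082, 0.4082, -0.8165).
r_{12} = e_1·c_2 = 0.8165.
u_2 = c_2 − 0.8165·e_1 = (3.6667, 1.6667, 2.6667).
‖u_2‖ = 4.8305, so e_2 = (0.7591, 0.3450, 0.5521).

e_2 = (0.7591, 0.3450, 0.5521)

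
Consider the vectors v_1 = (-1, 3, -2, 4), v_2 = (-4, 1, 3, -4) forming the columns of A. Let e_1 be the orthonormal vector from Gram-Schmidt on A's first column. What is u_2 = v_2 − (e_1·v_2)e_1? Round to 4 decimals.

u_2 = (-4.5000, 2.5000, 2.0000, -2.0000)

v_1 = (-1, 3, -2, 4); ‖v_1‖ = 5.4772, so e_1 = (-0.1826, 0.5477, -0.3651, 0.7303).
e_1·v_2 = (-0.1826)·(-4) + 0.5477·1 + (-0.3651)·3 + 0.7303·(-4) = -2.7386.
u_2 = v_2 + 2.7386·e_1 = (-4.5000, 2.5000, 2.0000, -2.0000).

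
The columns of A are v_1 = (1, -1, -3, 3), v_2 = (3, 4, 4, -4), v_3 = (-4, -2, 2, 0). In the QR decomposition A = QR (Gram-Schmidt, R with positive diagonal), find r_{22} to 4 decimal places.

v_1 = (1, -1, -3, 3); ‖v_1‖ = 4.4721, so q_1 = (0.2236, -0.2236, -0.6708, 0.6708).
q_1·v_2 = 0.2236·3 + (-0.2236)·4 + (-0.6708)·4 + 0.6708·(-4) = -5.5902.
u_2 = v_2 + 5.5902·q_1 = (4.2500, 2.7500, 0.2500, -0.2500).
r_{22} = ‖u_2‖ = 5.0744.

r_{22} = 5.0744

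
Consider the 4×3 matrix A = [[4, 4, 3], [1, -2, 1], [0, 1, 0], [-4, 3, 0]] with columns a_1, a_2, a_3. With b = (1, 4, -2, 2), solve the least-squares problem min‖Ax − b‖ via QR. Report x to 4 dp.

e_1 = a_1/‖a_1‖ = (4, 1, 0, -4)/5.7446 = (0.6963, 0.1741, 0.0000, -0.6963).
r_{12} = e_1·a_2 = 0.3482.
u_2 = a_2 − 0.3482·e_1 = (3.7576, -2.0606, 1.0000, 3.2424).
‖u_2‖ = 5.4661, so e_2 = (0.6874, -0.3770, 0.1829, 0.5932).
r_{13} = e_1·a_3 = 2.2630; r_{23} = e_2·a_3 = 1.6853.
u_3 = a_3 − 2.2630·e_1 − 1.6853·e_2 = (0.2657, 1.2414, -0.3083, 0.5761).
‖u_3‖ = 1.4278, so e_3 = (0.1861, 0.8695, -0.2159, 0.4035).
Qᵀb = (0.0000, 0.0000, 4.9027).
Back-substitute: x_3 = 4.9027/1.4278 = 3.4338.
x_2 = (0.0000 − 1.6853·3.4338)/5.4661 = -1.0587.
x_1 = (0.0000 − 0.3482·(-1.0587) − 2.2630·3.4338)/5.7446 = -1.2886.

x = (-1.2886, -1.0587, 3.4338)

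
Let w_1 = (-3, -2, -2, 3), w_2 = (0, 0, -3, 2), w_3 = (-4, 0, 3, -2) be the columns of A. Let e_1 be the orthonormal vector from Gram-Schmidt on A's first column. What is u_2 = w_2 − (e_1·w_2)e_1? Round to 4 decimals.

w_1 = (-3, -2, -2, 3); ‖w_1‖ = 5.0990, so e_1 = (-0.5883, -0.3922, -0.3922, 0.5883).
e_1·w_2 = (-0.5883)·0 + (-0.3922)·0 + (-0.3922)·(-3) + 0.5883·2 = 2.3534.
u_2 = w_2 − 2.3534·e_1 = (1.3846, 0.9231, -2.0769, 0.6154).

u_2 = (1.3846, 0.9231, -2.0769, 0.6154)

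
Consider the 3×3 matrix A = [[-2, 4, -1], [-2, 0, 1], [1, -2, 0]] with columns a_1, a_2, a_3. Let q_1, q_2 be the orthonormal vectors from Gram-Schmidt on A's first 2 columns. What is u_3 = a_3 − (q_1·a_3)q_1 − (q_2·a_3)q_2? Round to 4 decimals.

u_3 = (-0.2000, 0.0000, -0.4000)

a_1 = (-2, -2, 1); ‖a_1‖ = 3.0000, so q_1 = (-0.6667, -0.6667, 0.3333).
q_1·a_2 = (-0.6667)·4 + (-0.6667)·0 + 0.3333·(-2) = -3.3333.
u_2 = a_2 + 3.3333·q_1 = (1.7778, -2.2222, -0.8889).
‖u_2‖ = 2.9814, so q_2 = (0.5963, -0.7454, -0.2981).
q_1·a_3 = (-0.6667)·(-1) + (-0.6667)·1 + 0.3333·0 = 0.0000; q_2·a_3 = 0.5963·(-1) + (-0.7454)·1 + (-0.2981)·0 = -1.3416.
u_3 = a_3 + 0.0000·q_1 + 1.3416·q_2 = (-0.2000, 0.0000, -0.4000).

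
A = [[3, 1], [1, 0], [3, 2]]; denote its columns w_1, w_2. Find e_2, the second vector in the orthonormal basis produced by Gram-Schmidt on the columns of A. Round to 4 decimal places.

e_2 = (-0.4905, -0.5518, 0.6745)

e_1 = w_1/‖w_1‖ = (3, 1, 3)/4.3589 = (0.6882, 0.2294, 0.6882).
r_{12} = e_1·w_2 = 2.0647.
u_2 = w_2 − 2.0647·e_1 = (-0.4211, -0.4737, 0.5789).
‖u_2‖ = 0.8584, so e_2 = (-0.4905, -0.5518, 0.6745).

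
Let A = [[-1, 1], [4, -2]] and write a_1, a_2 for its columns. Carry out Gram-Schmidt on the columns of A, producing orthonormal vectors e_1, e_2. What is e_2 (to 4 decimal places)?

a_1 = (-1, 4); ‖a_1‖ = 4.1231, so e_1 = (-0.2425, 0.9701).
e_1·a_2 = (-0.2425)·1 + 0.9701·(-2) = -2.1828.
u_2 = a_2 + 2.1828·e_1 = (0.4706, 0.1176).
‖u_2‖ = 0.4851, so e_2 = (0.9701, 0.2425).

e_2 = (0.9701, 0.2425)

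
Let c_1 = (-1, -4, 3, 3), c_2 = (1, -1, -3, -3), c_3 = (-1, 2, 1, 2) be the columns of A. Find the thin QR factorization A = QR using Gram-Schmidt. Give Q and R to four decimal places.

Q = [[-0.1690, 0.1551, -0.5518], [-0.6761, -0.7368, 0.0000], [0.5071, -0.4653, -0.6745], [0.5071, -0.4653, 0.4905]], R = [[5.9161, -2.5355, 0.3381], [0.0000, 3.6839, -3.0247], [0.0000, 0.0000, 0.8584]]

c_1 = (-1, -4, 3, 3); ‖c_1‖ = 5.9161, so q_1 = (-0.1690, -0.6761, 0.5071, 0.5071).
q_1·c_2 = (-0.1690)·1 + (-0.6761)·(-1) + 0.5071·(-3) + 0.5071·(-3) = -2.5355.
u_2 = c_2 + 2.5355·q_1 = (0.5714, -2.7143, -1.7143, -1.7143).
‖u_2‖ = 3.6839, so q_2 = (0.1551, -0.7368, -0.4653, -0.4653).
q_1·c_3 = (-0.1690)·(-1) + (-0.6761)·2 + 0.5071·1 + 0.5071·2 = 0.3381; q_2·c_3 = 0.1551·(-1) + (-0.7368)·2 + (-0.4653)·1 + (-0.4653)·2 = -3.0247.
u_3 = c_3 − 0.3381·q_1 + 3.0247·q_2 = (-0.4737, 0.0000, -0.5789, 0.4211).
‖u_3‖ = 0.8584, so q_3 = (-0.5518, 0.0000, -0.6745, 0.4905).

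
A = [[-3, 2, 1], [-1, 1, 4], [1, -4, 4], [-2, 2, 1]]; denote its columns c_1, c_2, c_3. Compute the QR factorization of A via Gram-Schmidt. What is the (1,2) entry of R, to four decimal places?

c_1 = (-3, -1, 1, -2); ‖c_1‖ = 3.8730, so q_1 = (-0.7746, -0.2582, 0.2582, -0.5164).
r_{12} = q_1·c_2 = -3.8730.

r_{12} = -3.8730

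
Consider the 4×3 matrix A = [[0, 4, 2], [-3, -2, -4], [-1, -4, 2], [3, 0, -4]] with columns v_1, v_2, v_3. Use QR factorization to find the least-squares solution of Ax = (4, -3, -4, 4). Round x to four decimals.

e_1 = v_1/‖v_1‖ = (0, -3, -1, 3)/4.3589 = (0.0000, -0.6882, -0.2294, 0.6882).
r_{12} = e_1·v_2 = 2.2942.
u_2 = v_2 − 2.2942·e_1 = (4.0000, -0.4211, -3.4737, -1.5789).
‖u_2‖ = 5.5441, so e_2 = (0.7215, -0.0759, -0.6266, -0.2848).
r_{13} = e_1·v_3 = -0.4588; r_{23} = e_2·v_3 = 1.6328.
u_3 = v_3 + 0.4588·e_1 − 1.6328·e_2 = (0.8219, -4.1918, 2.9178, -3.2192).
‖u_3‖ = 6.0929, so e_3 = (0.1349, -0.6880, 0.4789, -0.5284).
Qᵀb = (5.7354, 4.4808, -1.4254).
Back-substitute: x_3 = -1.4254/6.0929 = -0.2339.
x_2 = (4.4808 − 1.6328·(-0.2339))/5.5441 = 0.8771.
x_1 = (5.7354 − 2.2942·0.8771 + 0.4588·(-0.2339))/4.3589 = 0.8295.

x = (0.8295, 0.8771, -0.2339)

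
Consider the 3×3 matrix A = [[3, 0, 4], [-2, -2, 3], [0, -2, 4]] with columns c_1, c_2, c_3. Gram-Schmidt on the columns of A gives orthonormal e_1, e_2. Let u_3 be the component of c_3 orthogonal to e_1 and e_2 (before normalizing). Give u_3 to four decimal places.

u_3 = (0.4545, 0.6818, -0.6818)

c_1 = (3, -2, 0); ‖c_1‖ = 3.6056, so e_1 = (0.8321, -0.5547, 0.0000).
e_1·c_2 = 0.8321·0 + (-0.5547)·(-2) + 0.0000·(-2) = 1.1094.
u_2 = c_2 − 1.1094·e_1 = (-0.9231, -1.3846, -2.0000).
‖u_2‖ = 2.6018, so e_2 = (-0.3548, -0.5322, -0.7687).
e_1·c_3 = 0.8321·4 + (-0.5547)·3 + 0.0000·4 = 1.6641; e_2·c_3 = (-0.3548)·4 + (-0.5322)·3 + (-0.7687)·4 = -6.0905.
u_3 = c_3 − 1.6641·e_1 + 6.0905·e_2 = (0.4545, 0.6818, -0.6818).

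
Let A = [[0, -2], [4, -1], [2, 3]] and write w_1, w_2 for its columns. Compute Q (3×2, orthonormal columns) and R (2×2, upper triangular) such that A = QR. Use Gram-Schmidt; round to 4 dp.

w_1 = (0, 4, 2); ‖w_1‖ = 4.4721, so q_1 = (0.0000, 0.8944, 0.4472).
q_1·w_2 = 0.0000·(-2) + 0.8944·(-1) + 0.4472·3 = 0.4472.
u_2 = w_2 − 0.4472·q_1 = (-2.0000, -1.4000, 2.8000).
‖u_2‖ = 3.7148, so q_2 = (-0.5384, -0.3769, 0.7537).

Q = [[0.0000, -0.5384], [0.8944, -0.3769], [0.4472, 0.7537]], R = [[4.4721, 0.4472], [0.0000, 3.7148]]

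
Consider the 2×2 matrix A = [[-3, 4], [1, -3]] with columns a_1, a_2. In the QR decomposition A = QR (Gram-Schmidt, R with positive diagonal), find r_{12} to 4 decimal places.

r_{12} = -4.7434

q_1 = a_1/‖a_1‖ = (-3, 1)/3.1623 = (-0.9487, 0.3162).
r_{12} = q_1·a_2 = -4.7434.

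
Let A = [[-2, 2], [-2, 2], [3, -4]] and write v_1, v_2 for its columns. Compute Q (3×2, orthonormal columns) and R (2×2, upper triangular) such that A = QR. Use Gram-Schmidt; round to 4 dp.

Q = [[-0.4851, -0.5145], [-0.4851, -0.5145], [0.7276, -0.6860]], R = [[4.1231, -4.8507], [0.0000, 0.6860]]

v_1 = (-2, -2, 3); ‖v_1‖ = 4.1231, so e_1 = (-0.4851, -0.4851, 0.7276).
e_1·v_2 = (-0.4851)·2 + (-0.4851)·2 + 0.7276·(-4) = -4.8507.
u_2 = v_2 + 4.8507·e_1 = (-0.3529, -0.3529, -0.4706).
‖u_2‖ = 0.6860, so e_2 = (-0.5145, -0.5145, -0.6860).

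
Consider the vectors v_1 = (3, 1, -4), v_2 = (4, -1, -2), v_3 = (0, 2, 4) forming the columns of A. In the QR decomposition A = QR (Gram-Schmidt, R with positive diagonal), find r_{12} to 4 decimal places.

r_{12} = 3.7262

e_1 = v_1/‖v_1‖ = (3, 1, -4)/5.0990 = (0.5883, 0.1961, -0.7845).
r_{12} = e_1·v_2 = 3.7262.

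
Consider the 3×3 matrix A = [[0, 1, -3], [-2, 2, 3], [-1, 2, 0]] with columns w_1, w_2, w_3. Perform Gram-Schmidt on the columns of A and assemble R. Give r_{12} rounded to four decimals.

q_1 = w_1/‖w_1‖ = (0, -2, -1)/2.2361 = (0.0000, -0.8944, -0.4472).
r_{12} = q_1·w_2 = -2.6833.

r_{12} = -2.6833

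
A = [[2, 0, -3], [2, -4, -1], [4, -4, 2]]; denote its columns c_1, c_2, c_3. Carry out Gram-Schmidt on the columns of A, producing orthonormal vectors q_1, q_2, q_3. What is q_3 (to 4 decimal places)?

q_1 = c_1/‖c_1‖ = (2, 2, 4)/4.8990 = (0.4082, 0.4082, 0.8165).
r_{12} = q_1·c_2 = -4.8990.
u_2 = c_2 + 4.8990·q_1 = (2.0000, -2.0000, 0.0000).
‖u_2‖ = 2.8284, so q_2 = (0.7071, -0.7071, 0.0000).
r_{13} = q_1·c_3 = 0.0000; r_{23} = q_2·c_3 = -1.4142.
u_3 = c_3 + 0.0000·q_1 + 1.4142·q_2 = (-2.0000, -2.0000, 2.0000).
‖u_3‖ = 3.4641, so q_3 = (-0.5774, -0.5774, 0.5774).

q_3 = (-0.5774, -0.5774, 0.5774)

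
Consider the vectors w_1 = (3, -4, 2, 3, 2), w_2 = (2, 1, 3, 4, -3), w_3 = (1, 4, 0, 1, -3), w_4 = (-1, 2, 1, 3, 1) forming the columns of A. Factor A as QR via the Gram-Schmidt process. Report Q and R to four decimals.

Q = [[0.4629, 0.1707, 0.7497, -0.3923], [-0.6172, 0.3982, 0.4300, 0.4250], [0.3086, 0.3982, -0.4662, 0.0197], [0.4629, 0.5120, 0.0087, 0.5361], [0.3086, -0.6258, 0.1885, 0.6146]], R = [[6.4807, 2.1602, -2.4689, 0.3086], [0.0000, 5.8595, 4.1528, 1.9342], [0.0000, 0.0000, 1.9128, -0.1414], [0.0000, 0.0000, 0.0000, 3.4848]]

w_1 = (3, -4, 2, 3, 2); ‖w_1‖ = 6.4807, so e_1 = (0.4629, -0.6172, 0.3086, 0.4629, 0.3086).
e_1·w_2 = 0.4629·2 + (-0.6172)·1 + 0.3086·3 + 0.4629·4 + 0.3086·(-3) = 2.1602.
u_2 = w_2 − 2.1602·e_1 = (1.0000, 2.3333, 2.3333, 3.0000, -3.6667).
‖u_2‖ = 5.8595, so e_2 = (0.1707, 0.3982, 0.3982, 0.5120, -0.6258).
e_1·w_3 = 0.4629·1 + (-0.6172)·4 + 0.3086·0 + 0.4629·1 + 0.3086·(-3) = -2.4689; e_2·w_3 = 0.1707·1 + 0.3982·4 + 0.3982·0 + 0.5120·1 + (-0.6258)·(-3) = 4.1528.
u_3 = w_3 + 2.4689·e_1 − 4.1528·e_2 = (1.4341, 0.8225, -0.8918, 0.0166, 0.3606).
‖u_3‖ = 1.9128, so e_3 = (0.7497, 0.4300, -0.4662, 0.0087, 0.1885).
e_1·w_4 = 0.4629·(-1) + (-0.6172)·2 + 0.3086·1 + 0.4629·3 + 0.3086·1 = 0.3086; e_2·w_4 = 0.1707·(-1) + 0.3982·2 + 0.3982·1 + 0.5120·3 + (-0.6258)·1 = 1.9342; e_3·w_4 = 0.7497·(-1) + 0.4300·2 + (-0.4662)·1 + 0.0087·3 + 0.1885·1 = -0.1414.
u_4 = w_4 − 0.3086·e_1 − 1.9342·e_2 + 0.1414·e_3 = (-1.3669, 1.4810, 0.0686, 1.8681, 2.1418).
‖u_4‖ = 3.4848, so e_4 = (-0.3923, 0.4250, 0.0197, 0.5361, 0.6146).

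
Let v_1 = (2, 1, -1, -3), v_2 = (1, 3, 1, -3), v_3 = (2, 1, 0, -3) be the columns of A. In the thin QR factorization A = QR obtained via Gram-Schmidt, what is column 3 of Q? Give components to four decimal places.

q_3 = (0.3968, -0.5326, 0.7310, -0.1566)

v_1 = (2, 1, -1, -3); ‖v_1‖ = 3.8730, so q_1 = (0.5164, 0.2582, -0.2582, -0.7746).
q_1·v_2 = 0.5164·1 + 0.2582·3 + (-0.2582)·1 + (-0.7746)·(-3) = 3.3566.
u_2 = v_2 − 3.3566·q_1 = (-0.7333, 2.1333, 1.8667, -0.4000).
‖u_2‖ = 2.9552, so q_2 = (-0.2481, 0.7219, 0.6317, -0.1354).
q_1·v_3 = 0.5164·2 + 0.2582·1 + (-0.2582)·0 + (-0.7746)·(-3) = 3.6148; q_2·v_3 = (-0.2481)·2 + 0.7219·1 + 0.6317·0 + (-0.1354)·(-3) = 0.6317.
u_3 = v_3 − 3.6148·q_1 − 0.6317·q_2 = (0.2901, -0.3893, 0.5344, -0.1145).
‖u_3‖ = 0.7310, so q_3 = (0.3968, -0.5326, 0.7310, -0.1566).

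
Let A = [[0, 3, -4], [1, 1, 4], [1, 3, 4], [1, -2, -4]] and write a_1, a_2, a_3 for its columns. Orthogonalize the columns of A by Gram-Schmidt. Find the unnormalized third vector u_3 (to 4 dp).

u_3 = (-5.2923, 2.5231, 1.6615, -4.1846)

q_1 = a_1/‖a_1‖ = (0, 1, 1, 1)/1.7321 = (0.0000, 0.5774, 0.5774, 0.5774).
r_{12} = q_1·a_2 = 1.1547.
u_2 = a_2 − 1.1547·q_1 = (3.0000, 0.3333, 2.3333, -2.6667).
‖u_2‖ = 4.6547, so q_2 = (0.6445, 0.0716, 0.5013, -0.5729).
r_{13} = q_1·a_3 = 2.3094; r_{23} = q_2·a_3 = 2.0051.
u_3 = a_3 − 2.3094·q_1 − 2.0051·q_2 = (-5.2923, 2.5231, 1.6615, -4.1846).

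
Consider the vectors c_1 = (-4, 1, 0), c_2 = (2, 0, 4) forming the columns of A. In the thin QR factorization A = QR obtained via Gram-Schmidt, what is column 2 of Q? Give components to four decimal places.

e_2 = (0.0292, 0.1168, 0.9927)

e_1 = c_1/‖c_1‖ = (-4, 1, 0)/4.1231 = (-0.9701, 0.2425, 0.0000).
r_{12} = e_1·c_2 = -1.9403.
u_2 = c_2 + 1.9403·e_1 = (0.1176, 0.4706, 4.0000).
‖u_2‖ = 4.0293, so e_2 = (0.0292, 0.1168, 0.9927).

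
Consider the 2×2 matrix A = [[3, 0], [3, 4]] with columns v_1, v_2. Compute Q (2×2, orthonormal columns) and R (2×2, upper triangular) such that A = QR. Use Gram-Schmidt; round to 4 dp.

Q = [[0.7071, -0.7071], [0.7071, 0.7071]], R = [[4.2426, 2.8284], [0.0000, 2.8284]]

v_1 = (3, 3); ‖v_1‖ = 4.2426, so q_1 = (0.7071, 0.7071).
q_1·v_2 = 0.7071·0 + 0.7071·4 = 2.8284.
u_2 = v_2 − 2.8284·q_1 = (-2.0000, 2.0000).
‖u_2‖ = 2.8284, so q_2 = (-0.7071, 0.7071).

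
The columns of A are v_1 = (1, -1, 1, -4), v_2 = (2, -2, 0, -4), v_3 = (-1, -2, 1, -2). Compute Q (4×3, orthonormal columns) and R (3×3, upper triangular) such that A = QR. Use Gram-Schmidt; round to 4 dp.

Q = [[0.2294, 0.5518, -0.6298], [-0.2294, -0.5518, -0.7624], [0.2294, -0.6131, 0.1326], [-0.9177, 0.1226, 0.0663]], R = [[4.3589, 4.5883, 2.2942], [0.0000, 1.7168, -0.3066], [0.0000, 0.0000, 2.1547]]

v_1 = (1, -1, 1, -4); ‖v_1‖ = 4.3589, so q_1 = (0.2294, -0.2294, 0.2294, -0.9177).
q_1·v_2 = 0.2294·2 + (-0.2294)·(-2) + 0.2294·0 + (-0.9177)·(-4) = 4.5883.
u_2 = v_2 − 4.5883·q_1 = (0.9474, -0.9474, -1.0526, 0.2105).
‖u_2‖ = 1.7168, so q_2 = (0.5518, -0.5518, -0.6131, 0.1226).
q_1·v_3 = 0.2294·(-1) + (-0.2294)·(-2) + 0.2294·1 + (-0.9177)·(-2) = 2.2942; q_2·v_3 = 0.5518·(-1) + (-0.5518)·(-2) + (-0.6131)·1 + 0.1226·(-2) = -0.3066.
u_3 = v_3 − 2.2942·q_1 + 0.3066·q_2 = (-1.3571, -1.6429, 0.2857, 0.1429).
‖u_3‖ = 2.1547, so q_3 = (-0.6298, -0.7624, 0.1326, 0.0663).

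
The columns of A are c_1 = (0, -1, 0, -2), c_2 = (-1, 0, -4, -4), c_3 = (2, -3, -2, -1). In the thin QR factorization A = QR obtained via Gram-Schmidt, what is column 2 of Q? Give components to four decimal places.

q_2 = (-0.2225, 0.3560, -0.8900, -0.1780)

q_1 = c_1/‖c_1‖ = (0, -1, 0, -2)/2.2361 = (0.0000, -0.4472, 0.0000, -0.8944).
r_{12} = q_1·c_2 = 3.5777.
u_2 = c_2 − 3.5777·q_1 = (-1.0000, 1.6000, -4.0000, -0.8000).
‖u_2‖ = 4.4944, so q_2 = (-0.2225, 0.3560, -0.8900, -0.1780).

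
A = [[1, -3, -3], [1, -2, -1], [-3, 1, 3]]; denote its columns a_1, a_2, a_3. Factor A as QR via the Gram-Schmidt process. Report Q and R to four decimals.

a_1 = (1, 1, -3); ‖a_1‖ = 3.3166, so q_1 = (0.3015, 0.3015, -0.9045).
q_1·a_2 = 0.3015·(-3) + 0.3015·(-2) + (-0.9045)·1 = -2.4121.
u_2 = a_2 + 2.4121·q_1 = (-2.2727, -1.2727, -1.1818).
‖u_2‖ = 2.8604, so q_2 = (-0.7946, -0.4449, -0.4132).
q_1·a_3 = 0.3015·(-3) + 0.3015·(-1) + (-0.9045)·3 = -3.9196; q_2·a_3 = (-0.7946)·(-3) + (-0.4449)·(-1) + (-0.4132)·3 = 1.5891.
u_3 = a_3 + 3.9196·q_1 − 1.5891·q_2 = (-0.5556, 0.8889, 0.1111).
‖u_3‖ = 1.0541, so q_3 = (-0.5270, 0.8433, 0.1054).

Q = [[0.3015, -0.7946, -0.5270], [0.3015, -0.4449, 0.8433], [-0.9045, -0.4132, 0.1054]], R = [[3.3166, -2.4121, -3.9196], [0.0000, 2.8604, 1.5891], [0.0000, 0.0000, 1.0541]]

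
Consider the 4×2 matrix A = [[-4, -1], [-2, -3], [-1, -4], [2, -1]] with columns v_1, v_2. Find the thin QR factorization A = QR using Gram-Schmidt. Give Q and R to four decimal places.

v_1 = (-4, -2, -1, 2); ‖v_1‖ = 5.0000, so q_1 = (-0.8000, -0.4000, -0.2000, 0.4000).
q_1·v_2 = (-0.8000)·(-1) + (-0.4000)·(-3) + (-0.2000)·(-4) + 0.4000·(-1) = 2.4000.
u_2 = v_2 − 2.4000·q_1 = (0.9200, -2.0400, -3.5200, -1.9600).
‖u_2‖ = 4.6087, so q_2 = (0.1996, -0.4426, -0.7638, -0.4253).

Q = [[-0.8000, 0.1996], [-0.4000, -0.4426], [-0.2000, -0.7638], [0.4000, -0.4253]], R = [[5.0000, 2.4000], [0.0000, 4.6087]]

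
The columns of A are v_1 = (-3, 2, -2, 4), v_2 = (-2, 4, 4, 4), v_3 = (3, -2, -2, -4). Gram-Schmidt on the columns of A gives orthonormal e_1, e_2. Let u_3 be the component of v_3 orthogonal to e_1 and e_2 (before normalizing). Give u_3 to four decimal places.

u_3 = (0.7273, 1.0390, -0.4675, -0.2078)

v_1 = (-3, 2, -2, 4); ‖v_1‖ = 5.7446, so e_1 = (-0.5222, 0.3482, -0.3482, 0.6963).
e_1·v_2 = (-0.5222)·(-2) + 0.3482·4 + (-0.3482)·4 + 0.6963·4 = 3.8297.
u_2 = v_2 − 3.8297·e_1 = (0.0000, 2.6667, 5.3333, 1.3333).
‖u_2‖ = 6.1101, so e_2 = (0.0000, 0.4364, 0.8729, 0.2182).
e_1·v_3 = (-0.5222)·3 + 0.3482·(-2) + (-0.3482)·(-2) + 0.6963·(-4) = -4.3519; e_2·v_3 = 0.0000·3 + 0.4364·(-2) + 0.8729·(-2) + 0.2182·(-4) = -3.4915.
u_3 = v_3 + 4.3519·e_1 + 3.4915·e_2 = (0.7273, 1.0390, -0.4675, -0.2078).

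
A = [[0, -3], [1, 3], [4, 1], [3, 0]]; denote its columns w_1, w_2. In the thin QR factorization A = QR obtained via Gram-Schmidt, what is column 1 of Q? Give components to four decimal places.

q_1 = (0.0000, 0.1961, 0.7845, 0.5883)

w_1 = (0, 1, 4, 3); ‖w_1‖ = 5.0990, so q_1 = (0.0000, 0.1961, 0.7845, 0.5883).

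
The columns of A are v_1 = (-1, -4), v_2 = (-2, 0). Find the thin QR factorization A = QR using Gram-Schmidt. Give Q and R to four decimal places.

e_1 = v_1/‖v_1‖ = (-1, -4)/4.1231 = (-0.2425, -0.9701).
r_{12} = e_1·v_2 = 0.4851.
u_2 = v_2 − 0.4851·e_1 = (-1.8824, 0.4706).
‖u_2‖ = 1.9403, so e_2 = (-0.9701, 0.2425).

Q = [[-0.2425, -0.9701], [-0.9701, 0.2425]], R = [[4.1231, 0.4851], [0.0000, 1.9403]]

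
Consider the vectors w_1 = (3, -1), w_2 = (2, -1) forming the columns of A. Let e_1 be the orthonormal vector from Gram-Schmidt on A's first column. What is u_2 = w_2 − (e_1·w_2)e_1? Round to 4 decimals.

e_1 = w_1/‖w_1‖ = (3, -1)/3.1623 = (0.9487, -0.3162).
r_{12} = e_1·w_2 = 2.2136.
u_2 = w_2 − 2.2136·e_1 = (-0.1000, -0.3000).

u_2 = (-0.1000, -0.3000)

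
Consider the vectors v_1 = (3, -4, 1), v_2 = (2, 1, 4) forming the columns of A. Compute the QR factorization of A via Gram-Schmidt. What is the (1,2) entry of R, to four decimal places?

v_1 = (3, -4, 1); ‖v_1‖ = 5.0990, so q_1 = (0.5883, -0.7845, 0.1961).
r_{12} = q_1·v_2 = 1.1767.

r_{12} = 1.1767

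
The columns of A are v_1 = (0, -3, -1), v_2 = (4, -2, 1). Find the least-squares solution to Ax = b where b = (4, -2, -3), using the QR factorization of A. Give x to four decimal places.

v_1 = (0, -3, -1); ‖v_1‖ = 3.1623, so e_1 = (0.0000, -0.9487, -0.3162).
e_1·v_2 = 0.0000·4 + (-0.9487)·(-2) + (-0.3162)·1 = 1.5811.
u_2 = v_2 − 1.5811·e_1 = (4.0000, -0.5000, 1.5000).
‖u_2‖ = 4.3012, so e_2 = (0.9300, -0.1162, 0.3487).
Qᵀb = (2.8460, 2.9062).
Back-substitute: x_2 = 2.9062/4.3012 = 0.6757.
x_1 = (2.8460 − 1.5811·0.6757)/3.1623 = 0.5622.

x = (0.5622, 0.6757)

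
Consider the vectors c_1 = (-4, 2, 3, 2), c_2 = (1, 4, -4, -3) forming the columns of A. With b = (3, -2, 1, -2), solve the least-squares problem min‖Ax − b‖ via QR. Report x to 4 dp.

q_1 = c_1/‖c_1‖ = (-4, 2, 3, 2)/5.7446 = (-0.6963, 0.3482, 0.5222, 0.3482).
r_{12} = q_1·c_2 = -2.4371.
u_2 = c_2 + 2.4371·q_1 = (-0.6970, 4.8485, -2.7273, -2.1515).
‖u_2‖ = 6.0050, so q_2 = (-0.1161, 0.8074, -0.4542, -0.3583).
Qᵀb = (-2.9593, -1.7006).
Back-substitute: x_2 = -1.7006/6.0050 = -0.2832.
x_1 = (-2.9593 + 2.4371·(-0.2832))/5.7446 = -0.6353.

x = (-0.6353, -0.2832)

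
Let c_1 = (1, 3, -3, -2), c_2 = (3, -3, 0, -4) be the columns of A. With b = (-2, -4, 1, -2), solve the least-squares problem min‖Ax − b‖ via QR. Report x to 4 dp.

c_1 = (1, 3, -3, -2); ‖c_1‖ = 4.7958, so e_1 = (0.2085, 0.6255, -0.6255, -0.4170).
e_1·c_2 = 0.2085·3 + 0.6255·(-3) + (-0.6255)·0 + (-0.4170)·(-4) = 0.4170.
u_2 = c_2 − 0.4170·e_1 = (2.9130, -3.2609, 0.2609, -3.8261).
‖u_2‖ = 5.8160, so e_2 = (0.5009, -0.5607, 0.0449, -0.6579).
Qᵀb = (-2.7107, 2.6015).
Back-substitute: x_2 = 2.6015/5.8160 = 0.4473.
x_1 = (-2.7107 − 0.4170·0.4473)/4.7958 = -0.6041.

x = (-0.6041, 0.4473)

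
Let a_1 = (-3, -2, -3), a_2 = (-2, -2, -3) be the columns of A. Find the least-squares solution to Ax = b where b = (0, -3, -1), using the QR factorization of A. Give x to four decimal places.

a_1 = (-3, -2, -3); ‖a_1‖ = 4.6904, so e_1 = (-0.6396, -0.4264, -0.6396).
e_1·a_2 = (-0.6396)·(-2) + (-0.4264)·(-2) + (-0.6396)·(-3) = 4.0508.
u_2 = a_2 − 4.0508·e_1 = (0.5909, -0.2727, -0.4091).
‖u_2‖ = 0.7687, so e_2 = (0.7687, -0.3548, -0.5322).
Qᵀb = (1.9188, 1.5965).
Back-substitute: x_2 = 1.5965/0.7687 = 2.0769.
x_1 = (1.9188 − 4.0508·2.0769)/4.6904 = -1.3846.

x = (-1.3846, 2.0769)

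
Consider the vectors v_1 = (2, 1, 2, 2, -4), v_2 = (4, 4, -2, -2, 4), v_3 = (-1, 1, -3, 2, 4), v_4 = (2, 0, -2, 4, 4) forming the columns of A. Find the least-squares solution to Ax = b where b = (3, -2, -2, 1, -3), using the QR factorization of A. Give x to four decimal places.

v_1 = (2, 1, 2, 2, -4); ‖v_1‖ = 5.3852, so e_1 = (0.3714, 0.1857, 0.3714, 0.3714, -0.7428).
e_1·v_2 = 0.3714·4 + 0.1857·4 + 0.3714·(-2) + 0.3714·(-2) + (-0.7428)·4 = -2.2283.
u_2 = v_2 + 2.2283·e_1 = (4.8276, 4.4138, -1.1724, -1.1724, 2.3448).
‖u_2‖ = 7.1438, so e_2 = (0.6758, 0.6178, -0.1641, -0.1641, 0.3282).
e_1·v_3 = 0.3714·(-1) + 0.1857·1 + 0.3714·(-3) + 0.3714·2 + (-0.7428)·4 = -3.5282; e_2·v_3 = 0.6758·(-1) + 0.6178·1 + (-0.1641)·(-3) + (-0.1641)·2 + 0.3282·4 = 1.4191.
u_3 = v_3 + 3.5282·e_1 − 1.4191·e_2 = (-0.6486, 0.7784, -1.4568, 3.5432, 0.9135).
‖u_3‖ = 4.0667, so e_3 = (-0.1595, 0.1914, -0.3582, 0.8713, 0.2246).
e_1·v_4 = 0.3714·2 + 0.1857·0 + 0.3714·(-2) + 0.3714·4 + (-0.7428)·4 = -1.4856; e_2·v_4 = 0.6758·2 + 0.6178·0 + (-0.1641)·(-2) + (-0.1641)·4 + 0.3282·4 = 2.3362; e_3·v_4 = (-0.1595)·2 + 0.1914·0 + (-0.3582)·(-2) + 0.8713·4 + 0.2246·4 = 4.7811.
u_4 = v_4 + 1.4856·e_1 − 2.3362·e_2 − 4.7811·e_3 = (1.7356, -2.0827, 0.6478, 0.7694, 1.0557).
‖u_4‖ = 3.0783, so e_4 = (0.5638, -0.6766, 0.2104, 0.2499, 0.3430).
Qᵀb = (2.5997, -0.0290, 0.0525, 1.8447).
Back-substitute: x_4 = 1.8447/3.0783 = 0.5993.
x_3 = (0.0525 − 4.7811·0.5993)/4.0667 = -0.6916.
x_2 = (-0.0290 − 1.4191·(-0.6916) − 2.3362·0.5993)/7.1438 = -0.0626.
x_1 = (2.5997 + 2.2283·(-0.0626) + 3.5282·(-0.6916) + 1.4856·0.5993)/5.3852 = 0.1690.

x = (0.1690, -0.0626, -0.6916, 0.5993)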